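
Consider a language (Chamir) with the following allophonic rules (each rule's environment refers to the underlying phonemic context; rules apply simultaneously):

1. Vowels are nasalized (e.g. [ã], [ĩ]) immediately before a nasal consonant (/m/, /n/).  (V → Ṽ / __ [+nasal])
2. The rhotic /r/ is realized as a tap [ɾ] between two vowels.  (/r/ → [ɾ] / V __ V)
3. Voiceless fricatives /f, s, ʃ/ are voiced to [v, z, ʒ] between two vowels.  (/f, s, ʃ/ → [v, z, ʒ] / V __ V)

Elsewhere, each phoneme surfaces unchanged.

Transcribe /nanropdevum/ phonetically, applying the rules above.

/a/ (between /n/ and /n/): before a nasal consonant, so rule 1 applies → [ã].
/r/ (between /n/ and /o/) is in the target of rule 2 but the environment (between two vowels) is not met → [r].
/o/ (between /r/ and /p/) is in the target of rule 1 but the environment (before a nasal consonant) is not met → [o].
/e/ (between /d/ and /v/): rule 1 targets it, but not before a nasal consonant → unchanged [e].
/u/ (between /v/ and /m/): before a nasal consonant, so rule 1 applies → [ũ].

[nãnropdevũm]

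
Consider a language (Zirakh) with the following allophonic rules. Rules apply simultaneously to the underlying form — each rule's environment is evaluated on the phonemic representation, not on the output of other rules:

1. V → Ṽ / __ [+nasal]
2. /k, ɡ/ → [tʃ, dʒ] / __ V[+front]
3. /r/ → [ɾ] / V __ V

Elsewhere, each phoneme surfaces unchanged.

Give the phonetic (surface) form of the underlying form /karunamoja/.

[kaɾũnãmoja]

/k/ — word-initial; rule 2 does not apply here → [k].
/a/ (between /k/ and /r/): rule 1 targets it, but not before a nasal consonant → unchanged [a].
Rule 3 applies to /r/ (between /a/ and /u/: between two vowels) → [ɾ].
/u/ (between /r/ and /n/): before a nasal consonant, so rule 1 applies → [ũ].
/n/ (between /u/ and /a/) is unaffected → [n].
/a/ (between /n/ and /m/) occurs before a nasal consonant → [ã] by rule 1.
/m/ stays [m].
/o/ — between /m/ and /j/; rule 1 does not apply here → [o].
/j/ — not in any rule's target class → [j].
/a/ (word-final) fails the environment for rule 1, so it stays [a].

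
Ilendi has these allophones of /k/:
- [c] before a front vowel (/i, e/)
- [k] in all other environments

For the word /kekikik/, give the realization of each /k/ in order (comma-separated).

[c], [c], [c], [k]

Occurrence 1 (position 1): before a front vowel → [c].
Occurrence 2 (position 3): before a front vowel → [c].
Occurrence 3 (position 5): before a front vowel → [c].
Occurrence 4 (position 7): no conditioning environment matches → elsewhere allophone [k].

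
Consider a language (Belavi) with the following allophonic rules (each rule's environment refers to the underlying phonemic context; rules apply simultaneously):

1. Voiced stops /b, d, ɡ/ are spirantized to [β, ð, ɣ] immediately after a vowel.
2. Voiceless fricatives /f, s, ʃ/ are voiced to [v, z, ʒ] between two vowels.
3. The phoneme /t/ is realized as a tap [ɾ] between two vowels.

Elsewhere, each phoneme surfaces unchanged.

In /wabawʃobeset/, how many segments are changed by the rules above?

Segments that undergo a rule: /b/ → [β] (rule 1); /b/ → [β] (rule 1); /s/ → [z] (rule 2).
All other segments surface unchanged.

3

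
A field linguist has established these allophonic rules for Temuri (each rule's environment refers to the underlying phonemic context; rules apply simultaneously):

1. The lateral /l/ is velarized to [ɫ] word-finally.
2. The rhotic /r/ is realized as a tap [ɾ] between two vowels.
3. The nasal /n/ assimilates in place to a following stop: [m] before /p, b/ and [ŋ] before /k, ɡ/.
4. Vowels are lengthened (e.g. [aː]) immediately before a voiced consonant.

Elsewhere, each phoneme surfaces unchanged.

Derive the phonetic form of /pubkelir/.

/p/ (word-initial) is unaffected → [p].
/u/ (between /p/ and /b/): before a voiced consonant, so rule 4 applies → [uː].
/b/ stays [b].
/k/ stays [k].
/e/ (between /k/ and /l/): before a voiced consonant, so rule 4 applies → [eː].
/l/ — between /e/ and /i/; rule 1 does not apply here → [l].
/i/ (between /l/ and /r/): before a voiced consonant, so rule 4 applies → [iː].
/r/ (word-final) is in the target of rule 2 but the environment (between two vowels) is not met → [r].

[puːbkeːliːr]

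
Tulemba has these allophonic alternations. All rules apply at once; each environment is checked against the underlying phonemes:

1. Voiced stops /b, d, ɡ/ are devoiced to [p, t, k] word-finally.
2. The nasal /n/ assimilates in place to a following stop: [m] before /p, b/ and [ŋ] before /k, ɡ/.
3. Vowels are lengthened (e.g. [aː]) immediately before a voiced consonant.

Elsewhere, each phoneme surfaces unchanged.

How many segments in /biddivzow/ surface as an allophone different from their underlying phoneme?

3

Segments that undergo a rule: /i/ → [iː] (rule 3); /i/ → [iː] (rule 3); /o/ → [oː] (rule 3).
All other segments surface unchanged.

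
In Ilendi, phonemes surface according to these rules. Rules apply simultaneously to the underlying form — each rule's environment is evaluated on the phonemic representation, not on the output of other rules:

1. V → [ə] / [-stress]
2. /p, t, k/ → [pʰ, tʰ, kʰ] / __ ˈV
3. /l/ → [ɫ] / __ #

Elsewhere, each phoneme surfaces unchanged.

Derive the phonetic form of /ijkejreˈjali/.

/i/ (word-initial): in an unstressed syllable, so rule 1 applies → [ə].
/j/ — not in any rule's target class → [j].
/k/ — between /j/ and /e/; rule 2 does not apply here → [k].
/e/ meets the environment for rule 1 (in an unstressed syllable) → [ə].
/j/ (between /e/ and /r/) is unaffected → [j].
/r/ (between /j/ and /e/): no rule targets it → [r].
/e/ meets the environment for rule 1 (in an unstressed syllable) → [ə].
/j/ (between /e/ and /a/) is unaffected → [j].
/a/ — between /j/ and /l/; rule 1 does not apply here → [a].
/l/ — between /a/ and /i/; rule 3 does not apply here → [l].
/i/ — word-final, in an unstressed syllable — surfaces as [ə] (rule 1).

[əjkəjrəˈjalə]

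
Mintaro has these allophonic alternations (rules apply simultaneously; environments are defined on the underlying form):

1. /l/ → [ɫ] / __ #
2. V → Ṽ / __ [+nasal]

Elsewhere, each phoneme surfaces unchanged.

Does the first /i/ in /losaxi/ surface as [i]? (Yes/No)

/i/ (word-final): rule 2 targets it, but not before a nasal consonant → unchanged [i].
The actual realization is [i], which matches [i].

Yes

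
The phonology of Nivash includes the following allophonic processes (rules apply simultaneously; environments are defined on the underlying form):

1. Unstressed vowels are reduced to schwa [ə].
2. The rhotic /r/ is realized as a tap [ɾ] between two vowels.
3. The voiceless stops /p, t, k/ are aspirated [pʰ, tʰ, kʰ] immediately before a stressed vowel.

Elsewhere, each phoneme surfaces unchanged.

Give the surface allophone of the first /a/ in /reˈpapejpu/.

/a/ (between /p/ and /p/): rule 1 targets it, but not in an unstressed syllable → unchanged [a].

[a]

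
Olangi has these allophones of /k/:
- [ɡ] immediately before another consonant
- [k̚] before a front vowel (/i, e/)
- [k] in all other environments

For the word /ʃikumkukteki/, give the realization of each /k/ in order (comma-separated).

Occurrence 1 (position 3): no conditioning environment matches → elsewhere allophone [k].
Occurrence 2 (position 6): no conditioning environment matches → elsewhere allophone [k].
Occurrence 3 (position 8): immediately before another consonant → [ɡ].
Occurrence 4 (position 11): before a front vowel (/i, e/) → [k̚].

[k], [k], [ɡ], [k̚]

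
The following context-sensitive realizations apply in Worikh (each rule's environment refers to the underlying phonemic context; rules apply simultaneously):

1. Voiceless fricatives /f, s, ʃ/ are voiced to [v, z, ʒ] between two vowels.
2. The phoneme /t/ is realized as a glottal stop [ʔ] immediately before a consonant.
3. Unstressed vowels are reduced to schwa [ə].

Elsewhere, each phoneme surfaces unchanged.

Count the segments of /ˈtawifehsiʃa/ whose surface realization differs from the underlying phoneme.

6

Segments that undergo a rule: /i/ → [ə] (rule 3); /f/ → [v] (rule 1); /e/ → [ə] (rule 3); /i/ → [ə] (rule 3); /ʃ/ → [ʒ] (rule 1); /a/ → [ə] (rule 3).
All other segments surface unchanged.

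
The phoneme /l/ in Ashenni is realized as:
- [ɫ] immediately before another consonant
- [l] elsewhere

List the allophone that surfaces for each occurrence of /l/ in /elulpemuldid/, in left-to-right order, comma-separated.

[l], [ɫ], [ɫ]

Occurrence 1 (position 2): no conditioning environment matches → elsewhere allophone [l].
Occurrence 2 (position 4): immediately before another consonant → [ɫ].
Occurrence 3 (position 9): immediately before another consonant → [ɫ].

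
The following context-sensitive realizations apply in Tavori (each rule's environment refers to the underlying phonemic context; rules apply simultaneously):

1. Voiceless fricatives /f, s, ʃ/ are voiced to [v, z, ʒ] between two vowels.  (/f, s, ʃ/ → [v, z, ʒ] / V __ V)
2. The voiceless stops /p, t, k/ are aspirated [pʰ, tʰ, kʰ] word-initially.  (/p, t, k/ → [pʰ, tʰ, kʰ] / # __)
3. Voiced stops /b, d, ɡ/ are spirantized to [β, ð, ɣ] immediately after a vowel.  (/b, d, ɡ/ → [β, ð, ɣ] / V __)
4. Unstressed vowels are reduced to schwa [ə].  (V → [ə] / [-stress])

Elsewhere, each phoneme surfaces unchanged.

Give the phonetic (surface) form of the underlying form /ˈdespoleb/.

[ˈdespələβ]

/d/ (word-initial) fails the environment for rule 3, so it stays [d].
/e/ (between /d/ and /s/) fails the environment for rule 4, so it stays [e].
/s/ (between /e/ and /p/) fails the environment for rule 1, so it stays [s].
/p/ (between /s/ and /o/) fails the environment for rule 2, so it stays [p].
/o/ (between /p/ and /l/) occurs in an unstressed syllable → [ə] by rule 4.
/e/ meets the environment for rule 4 (in an unstressed syllable) → [ə].
/b/ meets the environment for rule 3 (immediately after a vowel) → [β].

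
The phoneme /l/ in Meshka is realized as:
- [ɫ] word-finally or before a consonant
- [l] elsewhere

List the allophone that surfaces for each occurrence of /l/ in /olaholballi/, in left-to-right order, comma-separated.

Occurrence 1 (position 2): no conditioning environment matches → elsewhere allophone [l].
Occurrence 2 (position 6): word-finally or before a consonant → [ɫ].
Occurrence 3 (position 9): word-finally or before a consonant → [ɫ].
Occurrence 4 (position 10): no conditioning environment matches → elsewhere allophone [l].

[l], [ɫ], [ɫ], [l]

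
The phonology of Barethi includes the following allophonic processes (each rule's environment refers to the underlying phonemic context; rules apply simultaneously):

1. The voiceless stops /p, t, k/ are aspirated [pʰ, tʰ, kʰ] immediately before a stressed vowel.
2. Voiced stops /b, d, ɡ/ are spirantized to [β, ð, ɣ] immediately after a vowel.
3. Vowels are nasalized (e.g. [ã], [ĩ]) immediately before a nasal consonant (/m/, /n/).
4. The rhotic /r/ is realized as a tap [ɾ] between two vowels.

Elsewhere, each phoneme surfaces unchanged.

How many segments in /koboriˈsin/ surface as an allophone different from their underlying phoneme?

Segments that undergo a rule: /b/ → [β] (rule 2); /r/ → [ɾ] (rule 4); /i/ → [ĩ] (rule 3).
All other segments surface unchanged.

3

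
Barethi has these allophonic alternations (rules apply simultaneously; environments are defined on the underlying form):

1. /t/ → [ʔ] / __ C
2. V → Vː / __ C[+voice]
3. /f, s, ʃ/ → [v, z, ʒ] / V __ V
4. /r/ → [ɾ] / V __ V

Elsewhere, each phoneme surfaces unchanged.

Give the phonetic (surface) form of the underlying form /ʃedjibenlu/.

/ʃ/ (word-initial) fails the environment for rule 3, so it stays [ʃ].
/e/ (between /ʃ/ and /d/) occurs before a voiced consonant → [eː] by rule 2.
/d/ (between /e/ and /j/): no rule targets it → [d].
/j/ (between /d/ and /i/) is unaffected → [j].
Rule 2 applies to /i/ (between /j/ and /b/: before a voiced consonant) → [iː].
/b/ (between /i/ and /e/): no rule targets it → [b].
/e/ meets the environment for rule 2 (before a voiced consonant) → [eː].
/n/ (between /e/ and /l/) is unaffected → [n].
/l/ (between /n/ and /u/): no rule targets it → [l].
/u/ — word-final; rule 2 does not apply here → [u].

[ʃeːdjiːbeːnlu]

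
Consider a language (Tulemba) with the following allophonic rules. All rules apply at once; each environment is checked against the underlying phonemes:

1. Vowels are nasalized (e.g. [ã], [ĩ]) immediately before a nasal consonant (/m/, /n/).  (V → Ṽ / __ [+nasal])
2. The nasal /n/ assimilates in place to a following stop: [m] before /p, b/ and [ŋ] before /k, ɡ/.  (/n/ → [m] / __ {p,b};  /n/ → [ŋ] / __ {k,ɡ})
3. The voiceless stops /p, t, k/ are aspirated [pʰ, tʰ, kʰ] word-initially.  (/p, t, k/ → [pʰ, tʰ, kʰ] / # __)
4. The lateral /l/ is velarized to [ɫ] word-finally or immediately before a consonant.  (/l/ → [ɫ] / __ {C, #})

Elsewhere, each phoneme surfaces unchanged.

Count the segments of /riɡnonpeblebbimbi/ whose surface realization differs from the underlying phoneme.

3

Segments that undergo a rule: /o/ → [õ] (rule 1); /n/ → [m] (rule 2); /i/ → [ĩ] (rule 1).
All other segments surface unchanged.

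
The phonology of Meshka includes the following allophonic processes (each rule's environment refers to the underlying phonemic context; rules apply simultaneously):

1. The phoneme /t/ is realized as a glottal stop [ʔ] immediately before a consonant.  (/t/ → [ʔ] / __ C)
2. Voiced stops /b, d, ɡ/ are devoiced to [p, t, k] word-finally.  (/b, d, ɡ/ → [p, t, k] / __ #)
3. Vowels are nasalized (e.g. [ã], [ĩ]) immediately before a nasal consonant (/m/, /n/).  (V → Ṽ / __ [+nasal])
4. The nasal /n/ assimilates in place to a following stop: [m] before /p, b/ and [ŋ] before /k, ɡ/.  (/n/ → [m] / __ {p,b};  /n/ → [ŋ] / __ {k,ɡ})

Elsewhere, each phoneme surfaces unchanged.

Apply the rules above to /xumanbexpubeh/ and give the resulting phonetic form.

[xũmãmbexpubeh]

/u/ (between /x/ and /m/): before a nasal consonant, so rule 3 applies → [ũ].
/a/ (between /m/ and /n/): before a nasal consonant, so rule 3 applies → [ã].
/n/ meets the environment for rule 4 (before a labial or velar stop) → [m].
/b/ (between /n/ and /e/): rule 2 targets it, but not word-finally → unchanged [b].
/e/ (between /b/ and /x/) is in the target of rule 3 but the environment (before a nasal consonant) is not met → [e].
/u/ (between /p/ and /b/) is in the target of rule 3 but the environment (before a nasal consonant) is not met → [u].
/b/ — between /u/ and /e/; rule 2 does not apply here → [b].
/e/ (between /b/ and /h/) is in the target of rule 3 but the environment (before a nasal consonant) is not met → [e].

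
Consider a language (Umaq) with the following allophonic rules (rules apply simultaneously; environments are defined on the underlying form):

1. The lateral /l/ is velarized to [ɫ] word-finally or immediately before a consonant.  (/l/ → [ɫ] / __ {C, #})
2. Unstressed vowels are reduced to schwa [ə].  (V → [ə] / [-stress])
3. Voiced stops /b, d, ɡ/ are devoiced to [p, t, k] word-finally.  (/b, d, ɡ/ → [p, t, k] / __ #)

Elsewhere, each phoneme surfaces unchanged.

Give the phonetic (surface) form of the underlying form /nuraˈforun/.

Rule 2 applies to /u/ (between /n/ and /r/: in an unstressed syllable) → [ə].
/a/ — between /r/ and /f/, in an unstressed syllable — surfaces as [ə] (rule 2).
/o/ (between /f/ and /r/) fails the environment for rule 2, so it stays [o].
/u/ meets the environment for rule 2 (in an unstressed syllable) → [ə].

[nərəˈforən]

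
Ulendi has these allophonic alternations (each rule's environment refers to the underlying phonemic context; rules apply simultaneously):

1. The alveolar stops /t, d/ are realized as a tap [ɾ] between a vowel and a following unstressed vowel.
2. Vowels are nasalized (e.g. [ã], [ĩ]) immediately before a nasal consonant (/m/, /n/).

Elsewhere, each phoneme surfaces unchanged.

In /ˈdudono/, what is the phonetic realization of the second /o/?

/o/ (word-final) is in the target of rule 2 but the environment (before a nasal consonant) is not met → [o].

[o]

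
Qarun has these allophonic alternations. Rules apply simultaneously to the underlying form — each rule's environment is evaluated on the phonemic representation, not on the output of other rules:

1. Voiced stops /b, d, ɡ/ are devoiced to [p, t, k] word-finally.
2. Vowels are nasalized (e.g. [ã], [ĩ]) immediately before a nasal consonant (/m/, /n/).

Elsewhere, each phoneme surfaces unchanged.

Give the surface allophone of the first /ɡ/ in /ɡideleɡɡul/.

[ɡ]

/ɡ/ (word-initial) fails the environment for rule 1, so it stays [ɡ].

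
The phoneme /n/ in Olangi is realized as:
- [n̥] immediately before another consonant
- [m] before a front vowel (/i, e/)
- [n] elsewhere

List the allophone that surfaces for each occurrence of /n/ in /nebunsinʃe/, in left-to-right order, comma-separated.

[m], [n̥], [n̥]

Occurrence 1 (position 1): before a front vowel (/i, e/) → [m].
Occurrence 2 (position 5): immediately before another consonant → [n̥].
Occurrence 3 (position 8): immediately before another consonant → [n̥].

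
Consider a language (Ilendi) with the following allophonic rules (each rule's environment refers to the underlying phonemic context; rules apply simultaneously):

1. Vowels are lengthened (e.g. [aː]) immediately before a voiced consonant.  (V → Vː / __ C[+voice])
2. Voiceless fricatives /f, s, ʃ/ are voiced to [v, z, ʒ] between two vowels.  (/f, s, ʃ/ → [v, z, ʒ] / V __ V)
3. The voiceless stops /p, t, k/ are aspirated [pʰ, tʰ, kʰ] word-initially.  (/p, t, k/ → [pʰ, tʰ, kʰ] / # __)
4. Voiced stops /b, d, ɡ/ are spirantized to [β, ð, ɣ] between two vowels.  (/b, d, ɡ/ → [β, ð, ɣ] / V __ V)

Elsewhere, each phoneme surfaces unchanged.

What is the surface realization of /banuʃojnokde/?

[baːnuʒoːjnokde]

/b/ (word-initial) is in the target of rule 4 but the environment (between two vowels) is not met → [b].
/a/ — between /b/ and /n/, before a voiced consonant — surfaces as [aː] (rule 1).
/n/ stays [n].
/u/ (between /n/ and /ʃ/): rule 1 targets it, but not before a voiced consonant → unchanged [u].
/ʃ/ (between /u/ and /o/) occurs between two vowels → [ʒ] by rule 2.
/o/ — between /ʃ/ and /j/, before a voiced consonant — surfaces as [oː] (rule 1).
/j/ — not in any rule's target class → [j].
/n/ (between /j/ and /o/): no rule targets it → [n].
/o/ — between /n/ and /k/; rule 1 does not apply here → [o].
/k/ (between /o/ and /d/) is in the target of rule 3 but the environment (word-initially) is not met → [k].
/d/ (between /k/ and /e/): rule 4 targets it, but not between two vowels → unchanged [d].
/e/ — word-final; rule 1 does not apply here → [e].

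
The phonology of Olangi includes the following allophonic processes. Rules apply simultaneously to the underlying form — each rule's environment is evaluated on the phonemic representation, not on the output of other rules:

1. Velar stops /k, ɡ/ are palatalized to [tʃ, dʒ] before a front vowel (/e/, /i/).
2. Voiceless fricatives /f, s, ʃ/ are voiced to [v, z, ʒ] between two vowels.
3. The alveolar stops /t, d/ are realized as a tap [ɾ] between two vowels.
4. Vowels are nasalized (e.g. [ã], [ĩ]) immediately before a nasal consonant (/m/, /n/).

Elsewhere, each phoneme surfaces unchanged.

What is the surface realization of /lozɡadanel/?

[lozɡaɾãnel]

/o/ (between /l/ and /z/): rule 4 targets it, but not before a nasal consonant → unchanged [o].
/ɡ/ (between /z/ and /a/) is in the target of rule 1 but the environment (before a front vowel) is not met → [ɡ].
/a/ (between /ɡ/ and /d/) is in the target of rule 4 but the environment (before a nasal consonant) is not met → [a].
/d/ — between /a/ and /a/, between two vowels — surfaces as [ɾ] (rule 3).
/a/ (between /d/ and /n/) occurs before a nasal consonant → [ã] by rule 4.
/e/ (between /n/ and /l/): rule 4 targets it, but not before a nasal consonant → unchanged [e].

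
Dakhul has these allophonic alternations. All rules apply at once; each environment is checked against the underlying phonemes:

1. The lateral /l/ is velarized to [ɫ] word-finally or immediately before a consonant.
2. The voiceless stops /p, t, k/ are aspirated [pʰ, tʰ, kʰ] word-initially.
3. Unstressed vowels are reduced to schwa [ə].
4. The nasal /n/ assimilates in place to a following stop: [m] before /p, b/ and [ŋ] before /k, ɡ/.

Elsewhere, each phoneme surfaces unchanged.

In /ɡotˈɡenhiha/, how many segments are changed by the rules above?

Segments that undergo a rule: /o/ → [ə] (rule 3); /i/ → [ə] (rule 3); /a/ → [ə] (rule 3).
All other segments surface unchanged.

3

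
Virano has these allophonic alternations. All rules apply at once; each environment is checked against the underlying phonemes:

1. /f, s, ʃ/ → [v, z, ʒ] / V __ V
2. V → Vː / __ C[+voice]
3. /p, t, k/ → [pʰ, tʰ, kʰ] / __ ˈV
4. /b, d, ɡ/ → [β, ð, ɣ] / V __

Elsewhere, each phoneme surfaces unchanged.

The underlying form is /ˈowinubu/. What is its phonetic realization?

/o/ (word-initial) occurs before a voiced consonant → [oː] by rule 2.
/w/ — not in any rule's target class → [w].
/i/ — between /w/ and /n/, before a voiced consonant — surfaces as [iː] (rule 2).
/n/ (between /i/ and /u/) is unaffected → [n].
/u/ (between /n/ and /b/) occurs before a voiced consonant → [uː] by rule 2.
/b/ (between /u/ and /u/) occurs immediately after a vowel → [β] by rule 4.
/u/ (word-final) is in the target of rule 2 but the environment (before a voiced consonant) is not met → [u].

[ˈoːwiːnuːβu]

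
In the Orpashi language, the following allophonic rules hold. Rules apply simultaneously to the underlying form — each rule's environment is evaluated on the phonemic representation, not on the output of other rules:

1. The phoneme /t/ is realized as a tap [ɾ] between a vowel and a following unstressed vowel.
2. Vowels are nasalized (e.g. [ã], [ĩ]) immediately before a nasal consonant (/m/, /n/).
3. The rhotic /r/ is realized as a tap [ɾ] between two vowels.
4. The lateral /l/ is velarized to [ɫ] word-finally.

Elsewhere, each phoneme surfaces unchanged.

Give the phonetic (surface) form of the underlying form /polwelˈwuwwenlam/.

/o/ (between /p/ and /l/): rule 2 targets it, but not before a nasal consonant → unchanged [o].
/l/ — between /o/ and /w/; rule 4 does not apply here → [l].
/e/ — between /w/ and /l/; rule 2 does not apply here → [e].
/l/ — between /e/ and /w/; rule 4 does not apply here → [l].
/u/ (between /w/ and /w/): rule 2 targets it, but not before a nasal consonant → unchanged [u].
Rule 2 applies to /e/ (between /w/ and /n/: before a nasal consonant) → [ẽ].
/l/ (between /n/ and /a/) fails the environment for rule 4, so it stays [l].
Rule 2 applies to /a/ (between /l/ and /m/: before a nasal consonant) → [ã].

[polwelˈwuwwẽnlãm]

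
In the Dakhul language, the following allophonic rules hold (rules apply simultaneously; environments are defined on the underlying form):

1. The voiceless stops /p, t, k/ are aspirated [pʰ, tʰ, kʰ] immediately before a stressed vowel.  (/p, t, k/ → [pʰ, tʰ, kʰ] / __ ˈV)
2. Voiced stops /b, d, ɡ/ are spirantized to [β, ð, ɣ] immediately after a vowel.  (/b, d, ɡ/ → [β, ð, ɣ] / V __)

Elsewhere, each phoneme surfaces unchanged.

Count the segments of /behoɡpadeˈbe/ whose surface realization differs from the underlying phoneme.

3

Segments that undergo a rule: /ɡ/ → [ɣ] (rule 2); /d/ → [ð] (rule 2); /b/ → [β] (rule 2).
All other segments surface unchanged.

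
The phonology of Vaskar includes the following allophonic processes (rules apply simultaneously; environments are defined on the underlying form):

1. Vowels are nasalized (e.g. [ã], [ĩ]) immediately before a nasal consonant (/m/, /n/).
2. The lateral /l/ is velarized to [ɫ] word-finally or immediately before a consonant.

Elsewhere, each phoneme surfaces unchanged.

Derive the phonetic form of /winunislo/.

/w/ (word-initial): no rule targets it → [w].
Rule 1 applies to /i/ (between /w/ and /n/: before a nasal consonant) → [ĩ].
/n/ (between /i/ and /u/) is unaffected → [n].
/u/ (between /n/ and /n/): before a nasal consonant, so rule 1 applies → [ũ].
/n/ stays [n].
/i/ (between /n/ and /s/) fails the environment for rule 1, so it stays [i].
/s/ — not in any rule's target class → [s].
/l/ (between /s/ and /o/) fails the environment for rule 2, so it stays [l].
/o/ (word-final) fails the environment for rule 1, so it stays [o].

[wĩnũnislo]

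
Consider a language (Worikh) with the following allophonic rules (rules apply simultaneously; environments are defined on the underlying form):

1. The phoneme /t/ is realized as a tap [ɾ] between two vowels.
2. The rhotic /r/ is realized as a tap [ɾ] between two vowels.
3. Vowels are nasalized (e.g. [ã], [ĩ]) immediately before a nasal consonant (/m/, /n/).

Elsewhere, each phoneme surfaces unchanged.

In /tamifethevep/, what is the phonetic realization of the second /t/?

[t]

/t/ (between /e/ and /h/) fails the environment for rule 1, so it stays [t].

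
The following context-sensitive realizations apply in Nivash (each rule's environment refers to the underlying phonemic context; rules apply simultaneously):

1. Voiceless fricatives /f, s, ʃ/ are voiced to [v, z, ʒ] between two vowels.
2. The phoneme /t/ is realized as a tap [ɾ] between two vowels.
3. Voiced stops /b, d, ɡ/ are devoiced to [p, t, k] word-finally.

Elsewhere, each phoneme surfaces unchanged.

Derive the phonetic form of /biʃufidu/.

[biʒuvidu]

/b/ (word-initial): rule 3 targets it, but not word-finally → unchanged [b].
/i/ (between /b/ and /ʃ/): no rule targets it → [i].
/ʃ/ — between /i/ and /u/, between two vowels — surfaces as [ʒ] (rule 1).
/u/ — not in any rule's target class → [u].
/f/ (between /u/ and /i/) occurs between two vowels → [v] by rule 1.
/i/ — not in any rule's target class → [i].
/d/ (between /i/ and /u/) fails the environment for rule 3, so it stays [d].
/u/ stays [u].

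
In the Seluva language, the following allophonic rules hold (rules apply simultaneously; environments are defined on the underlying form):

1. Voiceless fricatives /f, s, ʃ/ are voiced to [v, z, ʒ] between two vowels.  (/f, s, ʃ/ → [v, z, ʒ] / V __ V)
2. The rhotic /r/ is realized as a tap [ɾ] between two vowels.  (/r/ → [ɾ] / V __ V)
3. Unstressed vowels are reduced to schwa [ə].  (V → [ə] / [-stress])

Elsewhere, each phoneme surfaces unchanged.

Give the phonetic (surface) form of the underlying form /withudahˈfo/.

/i/ — between /w/ and /t/, in an unstressed syllable — surfaces as [ə] (rule 3).
/u/ (between /h/ and /d/): in an unstressed syllable, so rule 3 applies → [ə].
/a/ (between /d/ and /h/) occurs in an unstressed syllable → [ə] by rule 3.
/f/ (between /h/ and /o/) is in the target of rule 1 but the environment (between two vowels) is not met → [f].
/o/ (word-final) fails the environment for rule 3, so it stays [o].

[wəthədəhˈfo]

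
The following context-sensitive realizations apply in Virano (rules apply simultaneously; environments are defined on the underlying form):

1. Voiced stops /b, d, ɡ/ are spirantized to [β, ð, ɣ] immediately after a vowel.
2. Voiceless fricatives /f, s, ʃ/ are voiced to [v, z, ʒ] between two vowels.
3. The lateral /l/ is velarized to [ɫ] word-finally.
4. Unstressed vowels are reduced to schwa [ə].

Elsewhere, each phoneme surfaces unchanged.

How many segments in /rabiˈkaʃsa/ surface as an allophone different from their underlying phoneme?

4

Segments that undergo a rule: /a/ → [ə] (rule 4); /b/ → [β] (rule 1); /i/ → [ə] (rule 4); /a/ → [ə] (rule 4).
All other segments surface unchanged.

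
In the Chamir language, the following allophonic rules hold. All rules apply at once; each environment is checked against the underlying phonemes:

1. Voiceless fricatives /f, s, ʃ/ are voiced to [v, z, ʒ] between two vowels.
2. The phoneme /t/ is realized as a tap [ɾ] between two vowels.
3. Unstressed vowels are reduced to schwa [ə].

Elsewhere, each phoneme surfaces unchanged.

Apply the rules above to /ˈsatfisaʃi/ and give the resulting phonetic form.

[ˈsatfəzəʒə]

/s/ (word-initial): rule 1 targets it, but not between two vowels → unchanged [s].
/a/ (between /s/ and /t/) is in the target of rule 3 but the environment (in an unstressed syllable) is not met → [a].
/t/ (between /a/ and /f/) fails the environment for rule 2, so it stays [t].
/f/ — between /t/ and /i/; rule 1 does not apply here → [f].
/i/ (between /f/ and /s/): in an unstressed syllable, so rule 3 applies → [ə].
/s/ (between /i/ and /a/): between two vowels, so rule 1 applies → [z].
/a/ — between /s/ and /ʃ/, in an unstressed syllable — surfaces as [ə] (rule 3).
/ʃ/ (between /a/ and /i/): between two vowels, so rule 1 applies → [ʒ].
/i/ — word-final, in an unstressed syllable — surfaces as [ə] (rule 3).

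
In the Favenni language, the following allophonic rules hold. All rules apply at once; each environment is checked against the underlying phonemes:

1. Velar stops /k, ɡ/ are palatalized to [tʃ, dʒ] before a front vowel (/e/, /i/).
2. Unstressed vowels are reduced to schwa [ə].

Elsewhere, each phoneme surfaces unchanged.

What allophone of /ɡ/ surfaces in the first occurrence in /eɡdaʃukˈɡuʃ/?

[ɡ]

/ɡ/ (between /e/ and /d/): rule 1 targets it, but not before a front vowel → unchanged [ɡ].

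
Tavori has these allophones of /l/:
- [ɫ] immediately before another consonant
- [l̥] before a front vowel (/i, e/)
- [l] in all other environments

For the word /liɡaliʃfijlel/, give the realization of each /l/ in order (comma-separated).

Occurrence 1 (position 1): before a front vowel (/i, e/) → [l̥].
Occurrence 2 (position 5): before a front vowel (/i, e/) → [l̥].
Occurrence 3 (position 11): before a front vowel (/i, e/) → [l̥].
Occurrence 4 (position 13): no conditioning environment matches → elsewhere allophone [l].

[l̥], [l̥], [l̥], [l]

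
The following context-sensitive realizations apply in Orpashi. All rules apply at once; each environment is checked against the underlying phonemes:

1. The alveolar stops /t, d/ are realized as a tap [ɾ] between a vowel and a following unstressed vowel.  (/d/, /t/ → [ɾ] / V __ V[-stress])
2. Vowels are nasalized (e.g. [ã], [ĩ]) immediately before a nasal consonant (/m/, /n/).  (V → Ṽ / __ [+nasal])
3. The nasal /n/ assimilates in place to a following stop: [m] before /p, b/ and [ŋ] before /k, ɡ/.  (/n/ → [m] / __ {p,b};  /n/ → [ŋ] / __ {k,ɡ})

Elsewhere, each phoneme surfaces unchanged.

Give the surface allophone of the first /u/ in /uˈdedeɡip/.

[u]

/u/ (word-initial) is in the target of rule 2 but the environment (before a nasal consonant) is not met → [u].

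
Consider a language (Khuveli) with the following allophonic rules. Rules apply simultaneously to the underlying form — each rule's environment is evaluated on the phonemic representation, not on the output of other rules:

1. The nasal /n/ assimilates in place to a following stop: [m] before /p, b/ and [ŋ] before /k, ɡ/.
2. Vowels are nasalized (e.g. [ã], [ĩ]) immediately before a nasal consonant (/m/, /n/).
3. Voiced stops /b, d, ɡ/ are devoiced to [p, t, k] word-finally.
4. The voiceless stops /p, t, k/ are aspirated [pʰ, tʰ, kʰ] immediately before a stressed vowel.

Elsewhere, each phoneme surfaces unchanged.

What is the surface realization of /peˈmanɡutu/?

/p/ (word-initial) fails the environment for rule 4, so it stays [p].
/e/ (between /p/ and /m/) occurs before a nasal consonant → [ẽ] by rule 2.
/m/ (between /e/ and /a/) is unaffected → [m].
/a/ (between /m/ and /n/): before a nasal consonant, so rule 2 applies → [ã].
/n/ meets the environment for rule 1 (before a labial or velar stop) → [ŋ].
/ɡ/ (between /n/ and /u/) is in the target of rule 3 but the environment (word-finally) is not met → [ɡ].
/u/ (between /ɡ/ and /t/) is in the target of rule 2 but the environment (before a nasal consonant) is not met → [u].
/t/ (between /u/ and /u/): rule 4 targets it, but not immediately before a stressed vowel → unchanged [t].
/u/ — word-final; rule 2 does not apply here → [u].

[pẽˈmãŋɡutu]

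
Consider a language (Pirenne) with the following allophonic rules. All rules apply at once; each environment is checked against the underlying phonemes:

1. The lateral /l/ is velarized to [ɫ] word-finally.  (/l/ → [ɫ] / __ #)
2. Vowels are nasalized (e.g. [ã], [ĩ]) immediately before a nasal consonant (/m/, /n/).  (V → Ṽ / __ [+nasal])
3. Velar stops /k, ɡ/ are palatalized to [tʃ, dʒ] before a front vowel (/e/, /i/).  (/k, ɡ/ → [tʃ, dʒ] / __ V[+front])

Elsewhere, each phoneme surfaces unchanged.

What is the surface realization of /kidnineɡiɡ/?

/k/ meets the environment for rule 3 (before a front vowel) → [tʃ].
/i/ (between /k/ and /d/) is in the target of rule 2 but the environment (before a nasal consonant) is not met → [i].
/d/ — not in any rule's target class → [d].
/n/ — not in any rule's target class → [n].
/i/ (between /n/ and /n/) occurs before a nasal consonant → [ĩ] by rule 2.
/n/ (between /i/ and /e/) is unaffected → [n].
/e/ (between /n/ and /ɡ/) is in the target of rule 2 but the environment (before a nasal consonant) is not met → [e].
/ɡ/ meets the environment for rule 3 (before a front vowel) → [dʒ].
/i/ (between /ɡ/ and /ɡ/) fails the environment for rule 2, so it stays [i].
/ɡ/ (word-final): rule 3 targets it, but not before a front vowel → unchanged [ɡ].

[tʃidnĩnedʒiɡ]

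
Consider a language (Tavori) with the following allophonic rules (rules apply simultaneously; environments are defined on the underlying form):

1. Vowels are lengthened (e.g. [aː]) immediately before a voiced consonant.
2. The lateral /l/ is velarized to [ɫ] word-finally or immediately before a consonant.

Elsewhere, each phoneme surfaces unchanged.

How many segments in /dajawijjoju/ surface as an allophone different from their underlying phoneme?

Segments that undergo a rule: /a/ → [aː] (rule 1); /a/ → [aː] (rule 1); /i/ → [iː] (rule 1); /o/ → [oː] (rule 1).
All other segments surface unchanged.

4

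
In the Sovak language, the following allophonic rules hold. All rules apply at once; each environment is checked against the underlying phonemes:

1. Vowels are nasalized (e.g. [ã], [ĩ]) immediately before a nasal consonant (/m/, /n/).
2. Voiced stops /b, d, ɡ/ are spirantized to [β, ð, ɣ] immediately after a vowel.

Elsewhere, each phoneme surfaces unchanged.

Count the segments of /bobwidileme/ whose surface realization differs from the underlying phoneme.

Segments that undergo a rule: /b/ → [β] (rule 2); /d/ → [ð] (rule 2); /e/ → [ẽ] (rule 1).
All other segments surface unchanged.

3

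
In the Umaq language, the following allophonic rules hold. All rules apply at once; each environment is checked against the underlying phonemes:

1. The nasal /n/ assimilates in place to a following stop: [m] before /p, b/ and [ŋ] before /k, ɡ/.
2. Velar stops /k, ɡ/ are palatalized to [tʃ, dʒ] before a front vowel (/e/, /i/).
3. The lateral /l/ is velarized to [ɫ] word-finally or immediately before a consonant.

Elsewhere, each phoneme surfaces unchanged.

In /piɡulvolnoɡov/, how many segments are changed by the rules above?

Segments that undergo a rule: /l/ → [ɫ] (rule 3); /l/ → [ɫ] (rule 3).
All other segments surface unchanged.

2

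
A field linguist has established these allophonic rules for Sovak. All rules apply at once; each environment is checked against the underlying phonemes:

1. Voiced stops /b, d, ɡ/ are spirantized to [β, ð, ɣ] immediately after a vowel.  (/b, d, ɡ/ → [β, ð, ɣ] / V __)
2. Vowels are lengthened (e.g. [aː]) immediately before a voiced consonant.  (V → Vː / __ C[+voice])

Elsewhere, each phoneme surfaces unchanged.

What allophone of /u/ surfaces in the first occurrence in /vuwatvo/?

/u/ — between /v/ and /w/, before a voiced consonant — surfaces as [uː] (rule 2).

[uː]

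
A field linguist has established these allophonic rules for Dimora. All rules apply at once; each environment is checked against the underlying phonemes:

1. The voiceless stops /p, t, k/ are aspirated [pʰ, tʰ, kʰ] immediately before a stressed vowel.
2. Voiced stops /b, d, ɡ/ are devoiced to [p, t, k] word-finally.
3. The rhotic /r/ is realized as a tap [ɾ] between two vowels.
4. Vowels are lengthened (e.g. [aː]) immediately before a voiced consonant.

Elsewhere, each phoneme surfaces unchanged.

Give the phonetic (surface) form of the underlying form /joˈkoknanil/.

[joˈkʰoknaːniːl]

/j/ (word-initial): no rule targets it → [j].
/o/ (between /j/ and /k/): rule 4 targets it, but not before a voiced consonant → unchanged [o].
Rule 1 applies to /k/ (between /o/ and /o/: immediately before a stressed vowel) → [kʰ].
/o/ (between /k/ and /k/) is in the target of rule 4 but the environment (before a voiced consonant) is not met → [o].
/k/ (between /o/ and /n/): rule 1 targets it, but not immediately before a stressed vowel → unchanged [k].
/n/ — not in any rule's target class → [n].
/a/ (between /n/ and /n/): before a voiced consonant, so rule 4 applies → [aː].
/n/ — not in any rule's target class → [n].
/i/ (between /n/ and /l/): before a voiced consonant, so rule 4 applies → [iː].
/l/ (word-final): no rule targets it → [l].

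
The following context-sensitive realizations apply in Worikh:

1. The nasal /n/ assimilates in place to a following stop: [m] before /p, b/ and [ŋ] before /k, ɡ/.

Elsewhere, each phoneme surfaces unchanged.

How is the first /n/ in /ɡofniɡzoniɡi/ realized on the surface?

[n]

/n/ (between /f/ and /i/) is in the target of rule 1 but the environment (before a labial or velar stop) is not met → [n].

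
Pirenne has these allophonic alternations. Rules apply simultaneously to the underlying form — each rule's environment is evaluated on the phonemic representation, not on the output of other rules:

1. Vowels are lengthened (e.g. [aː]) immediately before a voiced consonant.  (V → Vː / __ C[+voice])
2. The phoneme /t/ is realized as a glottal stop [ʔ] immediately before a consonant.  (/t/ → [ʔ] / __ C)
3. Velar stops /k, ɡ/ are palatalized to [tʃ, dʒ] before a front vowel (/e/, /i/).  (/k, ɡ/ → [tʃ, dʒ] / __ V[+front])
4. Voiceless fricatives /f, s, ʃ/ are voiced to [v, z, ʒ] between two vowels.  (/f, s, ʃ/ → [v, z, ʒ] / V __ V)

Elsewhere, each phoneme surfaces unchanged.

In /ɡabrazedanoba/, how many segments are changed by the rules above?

Segments that undergo a rule: /a/ → [aː] (rule 1); /a/ → [aː] (rule 1); /e/ → [eː] (rule 1); /a/ → [aː] (rule 1); /o/ → [oː] (rule 1).
All other segments surface unchanged.

5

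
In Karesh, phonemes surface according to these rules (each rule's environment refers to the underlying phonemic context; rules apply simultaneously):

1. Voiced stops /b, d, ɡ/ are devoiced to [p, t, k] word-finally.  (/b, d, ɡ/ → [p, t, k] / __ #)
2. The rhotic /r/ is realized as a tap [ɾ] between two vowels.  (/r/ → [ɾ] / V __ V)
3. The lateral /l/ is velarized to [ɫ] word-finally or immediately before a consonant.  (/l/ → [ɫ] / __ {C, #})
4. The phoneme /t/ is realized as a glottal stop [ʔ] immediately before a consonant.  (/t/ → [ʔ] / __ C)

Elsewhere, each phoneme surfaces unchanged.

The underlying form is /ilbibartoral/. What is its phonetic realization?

[iɫbibartoɾaɫ]

/i/ — not in any rule's target class → [i].
/l/ (between /i/ and /b/): word-finally or immediately before a consonant, so rule 3 applies → [ɫ].
/b/ (between /l/ and /i/) fails the environment for rule 1, so it stays [b].
/i/ stays [i].
/b/ — between /i/ and /a/; rule 1 does not apply here → [b].
/a/ (between /b/ and /r/): no rule targets it → [a].
/r/ (between /a/ and /t/) is in the target of rule 2 but the environment (between two vowels) is not met → [r].
/t/ (between /r/ and /o/): rule 4 targets it, but not immediately before a consonant → unchanged [t].
/o/ (between /t/ and /r/) is unaffected → [o].
/r/ meets the environment for rule 2 (between two vowels) → [ɾ].
/a/ stays [a].
/l/ — word-final, word-finally or immediately before a consonant — surfaces as [ɫ] (rule 3).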